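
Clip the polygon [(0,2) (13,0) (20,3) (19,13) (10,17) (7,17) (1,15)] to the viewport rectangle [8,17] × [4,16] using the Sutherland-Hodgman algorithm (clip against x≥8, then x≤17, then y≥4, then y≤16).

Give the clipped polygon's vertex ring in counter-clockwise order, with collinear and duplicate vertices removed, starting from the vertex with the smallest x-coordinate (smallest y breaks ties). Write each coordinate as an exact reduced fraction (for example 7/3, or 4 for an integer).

Clipped polygon: [(8,4) (17,4) (17,125/9) (49/4,16) (8,16)]

1. After x ≥ 8: [(8,10/13) (13,0) (20,3) (19,13) (10,17) (8,17)]
2. After x ≤ 17: [(8,10/13) (13,0) (17,12/7) (17,125/9) (10,17) (8,17)]
3. After y ≥ 4: [(8,4) (17,4) (17,125/9) (10,17) (8,17)]
4. After y ≤ 16: [(8,16) (8,4) (17,4) (17,125/9) (49/4,16)]
5. Canonical ring: [(8,4) (17,4) (17,125/9) (49/4,16) (8,16)]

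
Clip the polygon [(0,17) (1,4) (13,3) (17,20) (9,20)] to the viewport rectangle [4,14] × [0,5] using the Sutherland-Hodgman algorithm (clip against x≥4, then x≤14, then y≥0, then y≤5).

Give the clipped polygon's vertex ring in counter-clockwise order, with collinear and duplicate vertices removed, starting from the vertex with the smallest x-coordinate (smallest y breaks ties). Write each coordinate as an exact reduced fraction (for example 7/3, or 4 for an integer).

Clipped polygon: [(4,15/4) (13,3) (229/17,5) (4,5)]

1. After x ≥ 4: [(4,55/3) (4,15/4) (13,3) (17,20) (9,20)]
2. After x ≤ 14: [(4,55/3) (4,15/4) (13,3) (14,29/4) (14,20) (9,20)]
3. After y ≥ 0: [(4,55/3) (4,15/4) (13,3) (14,29/4) (14,20) (9,20)]
4. After y ≤ 5: [(4,5) (4,15/4) (13,3) (229/17,5)]
5. Canonical ring: [(4,15/4) (13,3) (229/17,5) (4,5)]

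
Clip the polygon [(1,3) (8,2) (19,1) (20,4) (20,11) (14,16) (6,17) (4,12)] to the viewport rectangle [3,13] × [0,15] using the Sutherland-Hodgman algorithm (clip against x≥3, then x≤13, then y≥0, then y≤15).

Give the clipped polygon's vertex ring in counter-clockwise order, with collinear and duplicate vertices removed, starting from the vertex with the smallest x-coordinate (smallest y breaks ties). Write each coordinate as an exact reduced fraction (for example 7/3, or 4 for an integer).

Clipped polygon: [(3,19/7) (8,2) (13,17/11) (13,15) (26/5,15) (4,12) (3,9)]

1. After x ≥ 3: [(3,9) (3,19/7) (8,2) (19,1) (20,4) (20,11) (14,16) (6,17) (4,12)]
2. After x ≤ 13: [(3,9) (3,19/7) (8,2) (13,17/11) (13,129/8) (6,17) (4,12)]
3. After y ≥ 0: [(3,9) (3,19/7) (8,2) (13,17/11) (13,129/8) (6,17) (4,12)]
4. After y ≤ 15: [(3,9) (3,19/7) (8,2) (13,17/11) (13,15) (26/5,15) (4,12)]
5. Canonical ring: [(3,19/7) (8,2) (13,17/11) (13,15) (26/5,15) (4,12) (3,9)]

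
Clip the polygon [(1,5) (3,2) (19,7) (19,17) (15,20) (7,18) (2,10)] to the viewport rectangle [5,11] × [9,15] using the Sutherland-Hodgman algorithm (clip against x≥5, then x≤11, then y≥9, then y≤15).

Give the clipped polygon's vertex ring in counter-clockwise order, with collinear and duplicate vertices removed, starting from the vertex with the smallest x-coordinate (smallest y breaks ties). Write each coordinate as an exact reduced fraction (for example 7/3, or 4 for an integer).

1. After x ≥ 5: [(5,21/8) (19,7) (19,17) (15,20) (7,18) (5,74/5)]
2. After x ≤ 11: [(5,21/8) (11,9/2) (11,19) (7,18) (5,74/5)]
3. After y ≥ 9: [(5,9) (11,9) (11,19) (7,18) (5,74/5)]
4. After y ≤ 15: [(5,9) (11,9) (11,15) (41/8,15) (5,74/5)]
5. Canonical ring: [(5,9) (11,9) (11,15) (41/8,15) (5,74/5)]

Clipped polygon: [(5,9) (11,9) (11,15) (41/8,15) (5,74/5)]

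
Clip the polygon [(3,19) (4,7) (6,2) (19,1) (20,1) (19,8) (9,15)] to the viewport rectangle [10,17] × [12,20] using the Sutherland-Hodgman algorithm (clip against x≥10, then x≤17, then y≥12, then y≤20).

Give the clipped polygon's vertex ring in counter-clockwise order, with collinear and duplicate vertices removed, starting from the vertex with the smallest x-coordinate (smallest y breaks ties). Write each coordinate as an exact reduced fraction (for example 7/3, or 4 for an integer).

1. After x ≥ 10: [(10,22/13) (19,1) (20,1) (19,8) (10,143/10)]
2. After x ≤ 17: [(10,22/13) (17,15/13) (17,47/5) (10,143/10)]
3. After y ≥ 12: [(10,12) (93/7,12) (10,143/10)]
4. After y ≤ 20: [(10,12) (93/7,12) (10,143/10)]
5. Canonical ring: [(10,12) (93/7,12) (10,143/10)]

Clipped polygon: [(10,12) (93/7,12) (10,143/10)]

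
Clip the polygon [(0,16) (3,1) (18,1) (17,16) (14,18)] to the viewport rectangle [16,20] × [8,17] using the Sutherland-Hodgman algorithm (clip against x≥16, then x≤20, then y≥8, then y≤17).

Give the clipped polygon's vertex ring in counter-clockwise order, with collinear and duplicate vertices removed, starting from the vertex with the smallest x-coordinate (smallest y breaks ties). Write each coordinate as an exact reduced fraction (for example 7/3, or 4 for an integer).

Clipped polygon: [(16,8) (263/15,8) (17,16) (16,50/3)]

1. After x ≥ 16: [(16,1) (18,1) (17,16) (16,50/3)]
2. After x ≤ 20: [(16,1) (18,1) (17,16) (16,50/3)]
3. After y ≥ 8: [(16,8) (263/15,8) (17,16) (16,50/3)]
4. After y ≤ 17: [(16,8) (263/15,8) (17,16) (16,50/3)]
5. Canonical ring: [(16,8) (263/15,8) (17,16) (16,50/3)]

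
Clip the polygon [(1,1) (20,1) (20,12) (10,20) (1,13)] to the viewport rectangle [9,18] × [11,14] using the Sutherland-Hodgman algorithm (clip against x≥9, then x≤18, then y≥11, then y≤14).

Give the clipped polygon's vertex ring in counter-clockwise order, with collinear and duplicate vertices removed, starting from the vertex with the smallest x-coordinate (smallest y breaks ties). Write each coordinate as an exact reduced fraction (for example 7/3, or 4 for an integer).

Clipped polygon: [(9,11) (18,11) (18,68/5) (35/2,14) (9,14)]

1. After x ≥ 9: [(9,1) (20,1) (20,12) (10,20) (9,173/9)]
2. After x ≤ 18: [(9,1) (18,1) (18,68/5) (10,20) (9,173/9)]
3. After y ≥ 11: [(9,11) (18,11) (18,68/5) (10,20) (9,173/9)]
4. After y ≤ 14: [(9,14) (9,11) (18,11) (18,68/5) (35/2,14)]
5. Canonical ring: [(9,11) (18,11) (18,68/5) (35/2,14) (9,14)]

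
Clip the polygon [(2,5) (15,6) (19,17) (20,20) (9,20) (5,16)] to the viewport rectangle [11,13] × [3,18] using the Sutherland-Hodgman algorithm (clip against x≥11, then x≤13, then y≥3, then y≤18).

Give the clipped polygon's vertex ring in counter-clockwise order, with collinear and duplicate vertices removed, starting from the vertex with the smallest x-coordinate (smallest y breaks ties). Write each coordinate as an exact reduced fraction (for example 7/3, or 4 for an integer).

Clipped polygon: [(11,74/13) (13,76/13) (13,18) (11,18)]

1. After x ≥ 11: [(11,74/13) (15,6) (19,17) (20,20) (11,20)]
2. After x ≤ 13: [(11,74/13) (13,76/13) (13,20) (11,20)]
3. After y ≥ 3: [(11,74/13) (13,76/13) (13,20) (11,20)]
4. After y ≤ 18: [(11,18) (11,74/13) (13,76/13) (13,18)]
5. Canonical ring: [(11,74/13) (13,76/13) (13,18) (11,18)]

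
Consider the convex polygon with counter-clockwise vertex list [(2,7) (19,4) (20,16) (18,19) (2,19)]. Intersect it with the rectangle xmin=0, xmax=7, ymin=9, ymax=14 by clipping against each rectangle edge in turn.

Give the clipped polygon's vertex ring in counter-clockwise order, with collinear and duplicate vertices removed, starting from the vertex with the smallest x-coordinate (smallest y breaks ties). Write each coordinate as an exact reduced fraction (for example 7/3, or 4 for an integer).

1. After x ≥ 0: [(2,7) (19,4) (20,16) (18,19) (2,19)]
2. After x ≤ 7: [(2,7) (7,104/17) (7,19) (2,19)]
3. After y ≥ 9: [(2,9) (7,9) (7,19) (2,19)]
4. After y ≤ 14: [(2,14) (2,9) (7,9) (7,14)]
5. Canonical ring: [(2,9) (7,9) (7,14) (2,14)]

Clipped polygon: [(2,9) (7,9) (7,14) (2,14)]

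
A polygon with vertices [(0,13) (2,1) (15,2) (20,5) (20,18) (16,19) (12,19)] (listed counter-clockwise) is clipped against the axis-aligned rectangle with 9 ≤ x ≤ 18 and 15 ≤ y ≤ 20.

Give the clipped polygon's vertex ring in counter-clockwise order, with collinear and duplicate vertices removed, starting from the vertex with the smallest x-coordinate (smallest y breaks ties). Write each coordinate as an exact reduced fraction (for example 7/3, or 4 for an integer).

Clipped polygon: [(9,15) (18,15) (18,37/2) (16,19) (12,19) (9,35/2)]

1. After x ≥ 9: [(9,35/2) (9,20/13) (15,2) (20,5) (20,18) (16,19) (12,19)]
2. After x ≤ 18: [(9,35/2) (9,20/13) (15,2) (18,19/5) (18,37/2) (16,19) (12,19)]
3. After y ≥ 15: [(9,35/2) (9,15) (18,15) (18,37/2) (16,19) (12,19)]
4. After y ≤ 20: [(9,35/2) (9,15) (18,15) (18,37/2) (16,19) (12,19)]
5. Canonical ring: [(9,15) (18,15) (18,37/2) (16,19) (12,19) (9,35/2)]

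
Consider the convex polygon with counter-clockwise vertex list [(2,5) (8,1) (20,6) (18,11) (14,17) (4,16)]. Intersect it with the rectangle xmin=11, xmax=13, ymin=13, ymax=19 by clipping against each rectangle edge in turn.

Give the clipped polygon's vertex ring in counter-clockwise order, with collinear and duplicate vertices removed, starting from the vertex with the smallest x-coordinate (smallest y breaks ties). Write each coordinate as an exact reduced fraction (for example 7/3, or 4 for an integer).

Clipped polygon: [(11,13) (13,13) (13,169/10) (11,167/10)]

1. After x ≥ 11: [(11,9/4) (20,6) (18,11) (14,17) (11,167/10)]
2. After x ≤ 13: [(11,9/4) (13,37/12) (13,169/10) (11,167/10)]
3. After y ≥ 13: [(11,13) (13,13) (13,169/10) (11,167/10)]
4. After y ≤ 19: [(11,13) (13,13) (13,169/10) (11,167/10)]
5. Canonical ring: [(11,13) (13,13) (13,169/10) (11,167/10)]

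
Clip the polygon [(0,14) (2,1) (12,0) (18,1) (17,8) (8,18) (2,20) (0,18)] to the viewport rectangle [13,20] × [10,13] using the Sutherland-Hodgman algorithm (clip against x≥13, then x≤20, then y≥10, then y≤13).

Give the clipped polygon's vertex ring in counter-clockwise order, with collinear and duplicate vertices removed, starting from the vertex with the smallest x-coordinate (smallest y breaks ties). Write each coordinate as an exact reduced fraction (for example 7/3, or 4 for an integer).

1. After x ≥ 13: [(13,1/6) (18,1) (17,8) (13,112/9)]
2. After x ≤ 20: [(13,1/6) (18,1) (17,8) (13,112/9)]
3. After y ≥ 10: [(13,10) (76/5,10) (13,112/9)]
4. After y ≤ 13: [(13,10) (76/5,10) (13,112/9)]
5. Canonical ring: [(13,10) (76/5,10) (13,112/9)]

Clipped polygon: [(13,10) (76/5,10) (13,112/9)]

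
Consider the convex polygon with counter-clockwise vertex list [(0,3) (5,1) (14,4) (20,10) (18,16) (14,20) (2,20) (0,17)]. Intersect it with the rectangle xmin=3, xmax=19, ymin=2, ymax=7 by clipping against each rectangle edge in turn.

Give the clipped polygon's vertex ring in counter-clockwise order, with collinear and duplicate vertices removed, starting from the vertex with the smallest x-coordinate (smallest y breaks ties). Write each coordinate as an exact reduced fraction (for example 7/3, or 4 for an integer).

1. After x ≥ 3: [(3,9/5) (5,1) (14,4) (20,10) (18,16) (14,20) (3,20)]
2. After x ≤ 19: [(3,9/5) (5,1) (14,4) (19,9) (19,13) (18,16) (14,20) (3,20)]
3. After y ≥ 2: [(3,2) (8,2) (14,4) (19,9) (19,13) (18,16) (14,20) (3,20)]
4. After y ≤ 7: [(3,7) (3,2) (8,2) (14,4) (17,7)]
5. Canonical ring: [(3,2) (8,2) (14,4) (17,7) (3,7)]

Clipped polygon: [(3,2) (8,2) (14,4) (17,7) (3,7)]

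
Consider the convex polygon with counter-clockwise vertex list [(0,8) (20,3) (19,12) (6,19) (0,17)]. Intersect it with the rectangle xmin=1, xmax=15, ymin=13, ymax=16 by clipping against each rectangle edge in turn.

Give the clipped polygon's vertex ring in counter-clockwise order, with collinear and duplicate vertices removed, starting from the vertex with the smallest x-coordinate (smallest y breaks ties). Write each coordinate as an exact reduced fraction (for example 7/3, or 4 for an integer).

1. After x ≥ 1: [(1,31/4) (20,3) (19,12) (6,19) (1,52/3)]
2. After x ≤ 15: [(1,31/4) (15,17/4) (15,184/13) (6,19) (1,52/3)]
3. After y ≥ 13: [(1,13) (15,13) (15,184/13) (6,19) (1,52/3)]
4. After y ≤ 16: [(1,16) (1,13) (15,13) (15,184/13) (81/7,16)]
5. Canonical ring: [(1,13) (15,13) (15,184/13) (81/7,16) (1,16)]

Clipped polygon: [(1,13) (15,13) (15,184/13) (81/7,16) (1,16)]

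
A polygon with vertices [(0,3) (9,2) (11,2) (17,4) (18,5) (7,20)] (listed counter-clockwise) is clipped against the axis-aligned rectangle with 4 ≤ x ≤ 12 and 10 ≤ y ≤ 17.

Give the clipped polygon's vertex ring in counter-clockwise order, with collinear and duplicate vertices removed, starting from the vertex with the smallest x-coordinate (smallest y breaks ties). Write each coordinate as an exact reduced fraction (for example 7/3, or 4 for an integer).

1. After x ≥ 4: [(4,89/7) (4,23/9) (9,2) (11,2) (17,4) (18,5) (7,20)]
2. After x ≤ 12: [(4,89/7) (4,23/9) (9,2) (11,2) (12,7/3) (12,145/11) (7,20)]
3. After y ≥ 10: [(4,89/7) (4,10) (12,10) (12,145/11) (7,20)]
4. After y ≤ 17: [(98/17,17) (4,89/7) (4,10) (12,10) (12,145/11) (46/5,17)]
5. Canonical ring: [(4,10) (12,10) (12,145/11) (46/5,17) (98/17,17) (4,89/7)]

Clipped polygon: [(4,10) (12,10) (12,145/11) (46/5,17) (98/17,17) (4,89/7)]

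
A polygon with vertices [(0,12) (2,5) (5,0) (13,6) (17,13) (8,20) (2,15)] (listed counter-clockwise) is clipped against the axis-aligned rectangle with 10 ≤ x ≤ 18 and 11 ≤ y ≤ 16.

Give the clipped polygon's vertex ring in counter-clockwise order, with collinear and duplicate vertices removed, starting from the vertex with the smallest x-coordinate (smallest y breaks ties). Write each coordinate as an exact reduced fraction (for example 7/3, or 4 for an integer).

1. After x ≥ 10: [(10,15/4) (13,6) (17,13) (10,166/9)]
2. After x ≤ 18: [(10,15/4) (13,6) (17,13) (10,166/9)]
3. After y ≥ 11: [(10,11) (111/7,11) (17,13) (10,166/9)]
4. After y ≤ 16: [(10,16) (10,11) (111/7,11) (17,13) (92/7,16)]
5. Canonical ring: [(10,11) (111/7,11) (17,13) (92/7,16) (10,16)]

Clipped polygon: [(10,11) (111/7,11) (17,13) (92/7,16) (10,16)]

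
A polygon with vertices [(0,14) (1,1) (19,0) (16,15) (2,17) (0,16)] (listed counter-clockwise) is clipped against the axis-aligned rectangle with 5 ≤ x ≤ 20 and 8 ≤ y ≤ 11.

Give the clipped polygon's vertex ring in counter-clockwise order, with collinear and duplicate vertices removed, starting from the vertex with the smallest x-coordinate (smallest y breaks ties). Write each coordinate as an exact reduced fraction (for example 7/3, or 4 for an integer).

1. After x ≥ 5: [(5,7/9) (19,0) (16,15) (5,116/7)]
2. After x ≤ 20: [(5,7/9) (19,0) (16,15) (5,116/7)]
3. After y ≥ 8: [(5,8) (87/5,8) (16,15) (5,116/7)]
4. After y ≤ 11: [(5,11) (5,8) (87/5,8) (84/5,11)]
5. Canonical ring: [(5,8) (87/5,8) (84/5,11) (5,11)]

Clipped polygon: [(5,8) (87/5,8) (84/5,11) (5,11)]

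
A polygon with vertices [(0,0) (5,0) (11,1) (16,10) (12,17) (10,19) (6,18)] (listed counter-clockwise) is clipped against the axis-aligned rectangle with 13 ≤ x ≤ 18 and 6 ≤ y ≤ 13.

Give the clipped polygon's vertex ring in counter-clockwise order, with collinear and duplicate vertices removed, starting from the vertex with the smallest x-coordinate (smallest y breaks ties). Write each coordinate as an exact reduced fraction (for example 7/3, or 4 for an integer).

Clipped polygon: [(13,6) (124/9,6) (16,10) (100/7,13) (13,13)]

1. After x ≥ 13: [(13,23/5) (16,10) (13,61/4)]
2. After x ≤ 18: [(13,23/5) (16,10) (13,61/4)]
3. After y ≥ 6: [(13,6) (124/9,6) (16,10) (13,61/4)]
4. After y ≤ 13: [(13,13) (13,6) (124/9,6) (16,10) (100/7,13)]
5. Canonical ring: [(13,6) (124/9,6) (16,10) (100/7,13) (13,13)]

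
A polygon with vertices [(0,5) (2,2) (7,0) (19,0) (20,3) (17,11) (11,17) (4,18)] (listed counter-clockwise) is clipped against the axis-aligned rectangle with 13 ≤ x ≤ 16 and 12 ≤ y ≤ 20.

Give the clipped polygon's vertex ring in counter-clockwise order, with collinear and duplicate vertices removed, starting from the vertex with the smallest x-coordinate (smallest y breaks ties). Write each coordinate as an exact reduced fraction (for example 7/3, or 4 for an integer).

1. After x ≥ 13: [(13,0) (19,0) (20,3) (17,11) (13,15)]
2. After x ≤ 16: [(13,0) (16,0) (16,12) (13,15)]
3. After y ≥ 12: [(13,12) (16,12) (16,12) (13,15)]
4. After y ≤ 20: [(13,12) (16,12) (16,12) (13,15)]
5. Canonical ring: [(13,12) (16,12) (13,15)]

Clipped polygon: [(13,12) (16,12) (13,15)]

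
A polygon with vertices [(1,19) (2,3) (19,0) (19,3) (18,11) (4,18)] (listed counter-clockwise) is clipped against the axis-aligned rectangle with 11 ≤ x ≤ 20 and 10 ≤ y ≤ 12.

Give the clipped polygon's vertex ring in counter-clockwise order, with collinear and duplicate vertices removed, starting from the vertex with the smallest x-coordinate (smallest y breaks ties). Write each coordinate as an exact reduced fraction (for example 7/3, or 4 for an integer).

Clipped polygon: [(11,10) (145/8,10) (18,11) (16,12) (11,12)]

1. After x ≥ 11: [(11,24/17) (19,0) (19,3) (18,11) (11,29/2)]
2. After x ≤ 20: [(11,24/17) (19,0) (19,3) (18,11) (11,29/2)]
3. After y ≥ 10: [(11,10) (145/8,10) (18,11) (11,29/2)]
4. After y ≤ 12: [(11,12) (11,10) (145/8,10) (18,11) (16,12)]
5. Canonical ring: [(11,10) (145/8,10) (18,11) (16,12) (11,12)]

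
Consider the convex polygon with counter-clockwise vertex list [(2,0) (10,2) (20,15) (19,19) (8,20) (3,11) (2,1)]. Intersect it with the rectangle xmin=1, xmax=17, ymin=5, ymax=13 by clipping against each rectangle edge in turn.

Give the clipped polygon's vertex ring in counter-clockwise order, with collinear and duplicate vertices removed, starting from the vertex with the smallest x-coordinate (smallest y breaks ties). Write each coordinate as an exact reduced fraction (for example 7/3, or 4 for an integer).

Clipped polygon: [(12/5,5) (160/13,5) (17,111/10) (17,13) (37/9,13) (3,11)]

1. After x ≥ 1: [(2,0) (10,2) (20,15) (19,19) (8,20) (3,11) (2,1)]
2. After x ≤ 17: [(2,0) (10,2) (17,111/10) (17,211/11) (8,20) (3,11) (2,1)]
3. After y ≥ 5: [(160/13,5) (17,111/10) (17,211/11) (8,20) (3,11) (12/5,5)]
4. After y ≤ 13: [(160/13,5) (17,111/10) (17,13) (37/9,13) (3,11) (12/5,5)]
5. Canonical ring: [(12/5,5) (160/13,5) (17,111/10) (17,13) (37/9,13) (3,11)]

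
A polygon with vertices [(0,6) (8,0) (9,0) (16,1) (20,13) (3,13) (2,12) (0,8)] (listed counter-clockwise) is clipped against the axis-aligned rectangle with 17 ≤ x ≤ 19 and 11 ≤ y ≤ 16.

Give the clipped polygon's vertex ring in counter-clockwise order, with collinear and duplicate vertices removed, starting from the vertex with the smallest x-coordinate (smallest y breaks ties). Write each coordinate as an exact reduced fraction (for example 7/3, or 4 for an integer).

1. After x ≥ 17: [(17,4) (20,13) (17,13)]
2. After x ≤ 19: [(17,4) (19,10) (19,13) (17,13)]
3. After y ≥ 11: [(17,11) (19,11) (19,13) (17,13)]
4. After y ≤ 16: [(17,11) (19,11) (19,13) (17,13)]
5. Canonical ring: [(17,11) (19,11) (19,13) (17,13)]

Clipped polygon: [(17,11) (19,11) (19,13) (17,13)]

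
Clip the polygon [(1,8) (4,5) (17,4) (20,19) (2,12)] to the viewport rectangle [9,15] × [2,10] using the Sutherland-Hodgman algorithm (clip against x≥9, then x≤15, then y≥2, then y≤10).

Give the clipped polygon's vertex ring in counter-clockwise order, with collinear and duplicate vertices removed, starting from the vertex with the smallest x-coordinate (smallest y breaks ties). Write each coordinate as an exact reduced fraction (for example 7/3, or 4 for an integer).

1. After x ≥ 9: [(9,60/13) (17,4) (20,19) (9,265/18)]
2. After x ≤ 15: [(9,60/13) (15,54/13) (15,307/18) (9,265/18)]
3. After y ≥ 2: [(9,60/13) (15,54/13) (15,307/18) (9,265/18)]
4. After y ≤ 10: [(9,10) (9,60/13) (15,54/13) (15,10)]
5. Canonical ring: [(9,60/13) (15,54/13) (15,10) (9,10)]

Clipped polygon: [(9,60/13) (15,54/13) (15,10) (9,10)]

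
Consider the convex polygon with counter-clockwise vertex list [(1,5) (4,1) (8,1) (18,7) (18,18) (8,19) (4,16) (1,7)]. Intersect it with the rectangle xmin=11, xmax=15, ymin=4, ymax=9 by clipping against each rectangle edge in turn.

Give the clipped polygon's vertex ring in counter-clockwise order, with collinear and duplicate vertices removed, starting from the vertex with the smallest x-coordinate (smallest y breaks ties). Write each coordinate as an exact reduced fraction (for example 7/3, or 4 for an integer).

1. After x ≥ 11: [(11,14/5) (18,7) (18,18) (11,187/10)]
2. After x ≤ 15: [(11,14/5) (15,26/5) (15,183/10) (11,187/10)]
3. After y ≥ 4: [(11,4) (13,4) (15,26/5) (15,183/10) (11,187/10)]
4. After y ≤ 9: [(11,9) (11,4) (13,4) (15,26/5) (15,9)]
5. Canonical ring: [(11,4) (13,4) (15,26/5) (15,9) (11,9)]

Clipped polygon: [(11,4) (13,4) (15,26/5) (15,9) (11,9)]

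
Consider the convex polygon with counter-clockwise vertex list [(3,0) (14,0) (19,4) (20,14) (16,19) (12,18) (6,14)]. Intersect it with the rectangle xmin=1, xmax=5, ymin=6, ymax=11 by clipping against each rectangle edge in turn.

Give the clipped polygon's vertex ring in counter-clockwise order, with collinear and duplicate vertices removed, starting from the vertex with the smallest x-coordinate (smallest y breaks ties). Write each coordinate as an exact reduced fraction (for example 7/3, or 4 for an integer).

Clipped polygon: [(30/7,6) (5,6) (5,28/3)]

1. After x ≥ 1: [(3,0) (14,0) (19,4) (20,14) (16,19) (12,18) (6,14)]
2. After x ≤ 5: [(5,28/3) (3,0) (5,0)]
3. After y ≥ 6: [(5,6) (5,28/3) (30/7,6)]
4. After y ≤ 11: [(5,6) (5,28/3) (30/7,6)]
5. Canonical ring: [(30/7,6) (5,6) (5,28/3)]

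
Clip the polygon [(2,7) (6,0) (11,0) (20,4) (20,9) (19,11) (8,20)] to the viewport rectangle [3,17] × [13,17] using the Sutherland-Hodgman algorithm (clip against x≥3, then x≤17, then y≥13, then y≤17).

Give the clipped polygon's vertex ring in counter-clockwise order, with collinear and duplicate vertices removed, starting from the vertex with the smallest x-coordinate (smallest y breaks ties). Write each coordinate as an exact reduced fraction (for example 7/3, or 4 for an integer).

Clipped polygon: [(62/13,13) (149/9,13) (35/3,17) (86/13,17)]

1. After x ≥ 3: [(3,55/6) (3,21/4) (6,0) (11,0) (20,4) (20,9) (19,11) (8,20)]
2. After x ≤ 17: [(3,55/6) (3,21/4) (6,0) (11,0) (17,8/3) (17,139/11) (8,20)]
3. After y ≥ 13: [(62/13,13) (149/9,13) (8,20)]
4. After y ≤ 17: [(86/13,17) (62/13,13) (149/9,13) (35/3,17)]
5. Canonical ring: [(62/13,13) (149/9,13) (35/3,17) (86/13,17)]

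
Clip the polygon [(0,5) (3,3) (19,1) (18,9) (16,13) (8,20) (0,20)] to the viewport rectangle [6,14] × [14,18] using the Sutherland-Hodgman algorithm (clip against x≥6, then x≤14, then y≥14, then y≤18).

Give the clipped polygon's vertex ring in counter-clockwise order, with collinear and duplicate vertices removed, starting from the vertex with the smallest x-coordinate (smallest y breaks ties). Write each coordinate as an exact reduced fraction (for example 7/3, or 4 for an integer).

Clipped polygon: [(6,14) (14,14) (14,59/4) (72/7,18) (6,18)]

1. After x ≥ 6: [(6,21/8) (19,1) (18,9) (16,13) (8,20) (6,20)]
2. After x ≤ 14: [(6,21/8) (14,13/8) (14,59/4) (8,20) (6,20)]
3. After y ≥ 14: [(6,14) (14,14) (14,59/4) (8,20) (6,20)]
4. After y ≤ 18: [(6,18) (6,14) (14,14) (14,59/4) (72/7,18)]
5. Canonical ring: [(6,14) (14,14) (14,59/4) (72/7,18) (6,18)]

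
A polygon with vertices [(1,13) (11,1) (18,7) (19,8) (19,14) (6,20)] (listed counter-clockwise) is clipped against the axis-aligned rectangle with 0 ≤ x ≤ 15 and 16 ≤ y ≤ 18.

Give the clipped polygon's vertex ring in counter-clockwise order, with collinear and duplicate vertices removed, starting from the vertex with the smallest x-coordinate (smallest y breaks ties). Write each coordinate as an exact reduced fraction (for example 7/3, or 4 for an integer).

Clipped polygon: [(22/7,16) (44/3,16) (31/3,18) (32/7,18)]

1. After x ≥ 0: [(1,13) (11,1) (18,7) (19,8) (19,14) (6,20)]
2. After x ≤ 15: [(1,13) (11,1) (15,31/7) (15,206/13) (6,20)]
3. After y ≥ 16: [(22/7,16) (44/3,16) (6,20)]
4. After y ≤ 18: [(32/7,18) (22/7,16) (44/3,16) (31/3,18)]
5. Canonical ring: [(22/7,16) (44/3,16) (31/3,18) (32/7,18)]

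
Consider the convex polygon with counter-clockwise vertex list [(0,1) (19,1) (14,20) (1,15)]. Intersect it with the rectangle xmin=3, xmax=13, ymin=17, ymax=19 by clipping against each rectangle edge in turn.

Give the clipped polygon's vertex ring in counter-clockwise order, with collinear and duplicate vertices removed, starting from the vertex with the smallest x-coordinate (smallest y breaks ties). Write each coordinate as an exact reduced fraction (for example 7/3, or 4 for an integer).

Clipped polygon: [(31/5,17) (13,17) (13,19) (57/5,19)]

1. After x ≥ 3: [(3,1) (19,1) (14,20) (3,205/13)]
2. After x ≤ 13: [(3,1) (13,1) (13,255/13) (3,205/13)]
3. After y ≥ 17: [(13,17) (13,255/13) (31/5,17)]
4. After y ≤ 19: [(13,17) (13,19) (57/5,19) (31/5,17)]
5. Canonical ring: [(31/5,17) (13,17) (13,19) (57/5,19)]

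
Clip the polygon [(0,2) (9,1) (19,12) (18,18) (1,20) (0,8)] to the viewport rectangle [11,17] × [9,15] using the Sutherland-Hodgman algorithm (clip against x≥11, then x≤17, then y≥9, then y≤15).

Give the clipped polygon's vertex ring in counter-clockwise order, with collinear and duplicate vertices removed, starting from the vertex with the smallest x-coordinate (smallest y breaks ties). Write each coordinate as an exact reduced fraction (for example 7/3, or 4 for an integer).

Clipped polygon: [(11,9) (179/11,9) (17,49/5) (17,15) (11,15)]

1. After x ≥ 11: [(11,16/5) (19,12) (18,18) (11,320/17)]
2. After x ≤ 17: [(11,16/5) (17,49/5) (17,308/17) (11,320/17)]
3. After y ≥ 9: [(11,9) (179/11,9) (17,49/5) (17,308/17) (11,320/17)]
4. After y ≤ 15: [(11,15) (11,9) (179/11,9) (17,49/5) (17,15)]
5. Canonical ring: [(11,9) (179/11,9) (17,49/5) (17,15) (11,15)]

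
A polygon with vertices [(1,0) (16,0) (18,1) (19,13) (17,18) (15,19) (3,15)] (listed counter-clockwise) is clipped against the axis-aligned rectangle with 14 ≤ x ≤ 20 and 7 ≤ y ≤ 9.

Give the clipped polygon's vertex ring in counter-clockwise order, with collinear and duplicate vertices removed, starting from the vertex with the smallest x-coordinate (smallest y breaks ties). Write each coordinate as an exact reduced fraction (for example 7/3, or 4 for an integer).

1. After x ≥ 14: [(14,0) (16,0) (18,1) (19,13) (17,18) (15,19) (14,56/3)]
2. After x ≤ 20: [(14,0) (16,0) (18,1) (19,13) (17,18) (15,19) (14,56/3)]
3. After y ≥ 7: [(14,7) (37/2,7) (19,13) (17,18) (15,19) (14,56/3)]
4. After y ≤ 9: [(14,9) (14,7) (37/2,7) (56/3,9)]
5. Canonical ring: [(14,7) (37/2,7) (56/3,9) (14,9)]

Clipped polygon: [(14,7) (37/2,7) (56/3,9) (14,9)]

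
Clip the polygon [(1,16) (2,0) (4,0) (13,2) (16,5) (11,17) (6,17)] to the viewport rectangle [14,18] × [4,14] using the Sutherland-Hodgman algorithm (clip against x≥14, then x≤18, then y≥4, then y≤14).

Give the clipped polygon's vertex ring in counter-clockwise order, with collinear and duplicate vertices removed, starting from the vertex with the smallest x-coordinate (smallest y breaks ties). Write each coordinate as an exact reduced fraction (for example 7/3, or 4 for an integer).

Clipped polygon: [(14,4) (15,4) (16,5) (14,49/5)]

1. After x ≥ 14: [(14,3) (16,5) (14,49/5)]
2. After x ≤ 18: [(14,3) (16,5) (14,49/5)]
3. After y ≥ 4: [(14,4) (15,4) (16,5) (14,49/5)]
4. After y ≤ 14: [(14,4) (15,4) (16,5) (14,49/5)]
5. Canonical ring: [(14,4) (15,4) (16,5) (14,49/5)]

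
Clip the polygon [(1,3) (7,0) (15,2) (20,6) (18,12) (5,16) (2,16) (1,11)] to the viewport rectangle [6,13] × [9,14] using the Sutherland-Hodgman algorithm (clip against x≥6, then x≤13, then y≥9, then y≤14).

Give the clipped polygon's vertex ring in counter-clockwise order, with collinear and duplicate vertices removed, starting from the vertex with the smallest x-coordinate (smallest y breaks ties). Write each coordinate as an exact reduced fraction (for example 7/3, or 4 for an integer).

1. After x ≥ 6: [(6,1/2) (7,0) (15,2) (20,6) (18,12) (6,204/13)]
2. After x ≤ 13: [(6,1/2) (7,0) (13,3/2) (13,176/13) (6,204/13)]
3. After y ≥ 9: [(6,9) (13,9) (13,176/13) (6,204/13)]
4. After y ≤ 14: [(6,14) (6,9) (13,9) (13,176/13) (23/2,14)]
5. Canonical ring: [(6,9) (13,9) (13,176/13) (23/2,14) (6,14)]

Clipped polygon: [(6,9) (13,9) (13,176/13) (23/2,14) (6,14)]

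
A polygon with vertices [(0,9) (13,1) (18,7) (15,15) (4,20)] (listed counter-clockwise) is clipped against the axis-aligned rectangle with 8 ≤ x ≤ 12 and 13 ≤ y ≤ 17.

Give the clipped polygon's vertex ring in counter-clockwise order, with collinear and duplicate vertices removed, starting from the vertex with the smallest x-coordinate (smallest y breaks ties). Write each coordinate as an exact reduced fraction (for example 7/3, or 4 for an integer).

Clipped polygon: [(8,13) (12,13) (12,180/11) (53/5,17) (8,17)]

1. After x ≥ 8: [(8,53/13) (13,1) (18,7) (15,15) (8,200/11)]
2. After x ≤ 12: [(8,53/13) (12,21/13) (12,180/11) (8,200/11)]
3. After y ≥ 13: [(8,13) (12,13) (12,180/11) (8,200/11)]
4. After y ≤ 17: [(8,17) (8,13) (12,13) (12,180/11) (53/5,17)]
5. Canonical ring: [(8,13) (12,13) (12,180/11) (53/5,17) (8,17)]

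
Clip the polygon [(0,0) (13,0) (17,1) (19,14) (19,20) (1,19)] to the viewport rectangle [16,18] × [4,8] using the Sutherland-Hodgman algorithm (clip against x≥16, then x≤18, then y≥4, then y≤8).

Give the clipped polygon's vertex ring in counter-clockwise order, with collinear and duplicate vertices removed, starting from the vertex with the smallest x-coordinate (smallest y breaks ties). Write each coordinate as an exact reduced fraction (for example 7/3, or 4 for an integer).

Clipped polygon: [(16,4) (227/13,4) (18,15/2) (18,8) (16,8)]

1. After x ≥ 16: [(16,3/4) (17,1) (19,14) (19,20) (16,119/6)]
2. After x ≤ 18: [(16,3/4) (17,1) (18,15/2) (18,359/18) (16,119/6)]
3. After y ≥ 4: [(16,4) (227/13,4) (18,15/2) (18,359/18) (16,119/6)]
4. After y ≤ 8: [(16,8) (16,4) (227/13,4) (18,15/2) (18,8)]
5. Canonical ring: [(16,4) (227/13,4) (18,15/2) (18,8) (16,8)]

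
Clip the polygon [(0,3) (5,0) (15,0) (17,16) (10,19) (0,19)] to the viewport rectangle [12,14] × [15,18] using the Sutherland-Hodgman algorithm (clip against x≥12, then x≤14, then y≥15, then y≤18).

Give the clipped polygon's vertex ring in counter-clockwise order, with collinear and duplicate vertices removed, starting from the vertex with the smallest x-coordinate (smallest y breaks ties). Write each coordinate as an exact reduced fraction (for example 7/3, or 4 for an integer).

1. After x ≥ 12: [(12,0) (15,0) (17,16) (12,127/7)]
2. After x ≤ 14: [(12,0) (14,0) (14,121/7) (12,127/7)]
3. After y ≥ 15: [(12,15) (14,15) (14,121/7) (12,127/7)]
4. After y ≤ 18: [(12,18) (12,15) (14,15) (14,121/7) (37/3,18)]
5. Canonical ring: [(12,15) (14,15) (14,121/7) (37/3,18) (12,18)]

Clipped polygon: [(12,15) (14,15) (14,121/7) (37/3,18) (12,18)]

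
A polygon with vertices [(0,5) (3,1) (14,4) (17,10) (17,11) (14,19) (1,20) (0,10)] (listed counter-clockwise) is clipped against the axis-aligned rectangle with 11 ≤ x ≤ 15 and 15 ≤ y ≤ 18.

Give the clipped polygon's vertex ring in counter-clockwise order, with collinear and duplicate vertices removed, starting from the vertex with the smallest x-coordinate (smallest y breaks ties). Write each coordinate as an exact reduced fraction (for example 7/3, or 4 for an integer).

1. After x ≥ 11: [(11,35/11) (14,4) (17,10) (17,11) (14,19) (11,250/13)]
2. After x ≤ 15: [(11,35/11) (14,4) (15,6) (15,49/3) (14,19) (11,250/13)]
3. After y ≥ 15: [(11,15) (15,15) (15,49/3) (14,19) (11,250/13)]
4. After y ≤ 18: [(11,18) (11,15) (15,15) (15,49/3) (115/8,18)]
5. Canonical ring: [(11,15) (15,15) (15,49/3) (115/8,18) (11,18)]

Clipped polygon: [(11,15) (15,15) (15,49/3) (115/8,18) (11,18)]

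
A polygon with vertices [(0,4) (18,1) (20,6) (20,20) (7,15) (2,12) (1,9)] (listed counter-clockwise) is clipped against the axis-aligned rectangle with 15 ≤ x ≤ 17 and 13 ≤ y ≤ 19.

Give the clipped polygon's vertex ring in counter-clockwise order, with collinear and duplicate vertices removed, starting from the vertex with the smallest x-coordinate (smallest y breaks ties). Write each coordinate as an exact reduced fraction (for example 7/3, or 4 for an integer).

1. After x ≥ 15: [(15,3/2) (18,1) (20,6) (20,20) (15,235/13)]
2. After x ≤ 17: [(15,3/2) (17,7/6) (17,245/13) (15,235/13)]
3. After y ≥ 13: [(15,13) (17,13) (17,245/13) (15,235/13)]
4. After y ≤ 19: [(15,13) (17,13) (17,245/13) (15,235/13)]
5. Canonical ring: [(15,13) (17,13) (17,245/13) (15,235/13)]

Clipped polygon: [(15,13) (17,13) (17,245/13) (15,235/13)]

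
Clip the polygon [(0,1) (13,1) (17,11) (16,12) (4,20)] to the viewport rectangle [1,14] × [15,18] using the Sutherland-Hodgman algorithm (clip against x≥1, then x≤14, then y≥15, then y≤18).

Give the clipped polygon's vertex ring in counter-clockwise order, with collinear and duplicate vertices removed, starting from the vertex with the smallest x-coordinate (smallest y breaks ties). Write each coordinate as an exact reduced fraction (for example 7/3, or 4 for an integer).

1. After x ≥ 1: [(1,23/4) (1,1) (13,1) (17,11) (16,12) (4,20)]
2. After x ≤ 14: [(1,23/4) (1,1) (13,1) (14,7/2) (14,40/3) (4,20)]
3. After y ≥ 15: [(56/19,15) (23/2,15) (4,20)]
4. After y ≤ 18: [(68/19,18) (56/19,15) (23/2,15) (7,18)]
5. Canonical ring: [(56/19,15) (23/2,15) (7,18) (68/19,18)]

Clipped polygon: [(56/19,15) (23/2,15) (7,18) (68/19,18)]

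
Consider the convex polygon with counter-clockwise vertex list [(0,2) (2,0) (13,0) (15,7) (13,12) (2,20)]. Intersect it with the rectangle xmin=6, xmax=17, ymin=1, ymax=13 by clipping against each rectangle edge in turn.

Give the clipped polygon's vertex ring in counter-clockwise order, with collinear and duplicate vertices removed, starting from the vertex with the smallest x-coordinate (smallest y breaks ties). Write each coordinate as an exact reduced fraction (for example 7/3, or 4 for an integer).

Clipped polygon: [(6,1) (93/7,1) (15,7) (13,12) (93/8,13) (6,13)]

1. After x ≥ 6: [(6,0) (13,0) (15,7) (13,12) (6,188/11)]
2. After x ≤ 17: [(6,0) (13,0) (15,7) (13,12) (6,188/11)]
3. After y ≥ 1: [(6,1) (93/7,1) (15,7) (13,12) (6,188/11)]
4. After y ≤ 13: [(6,13) (6,1) (93/7,1) (15,7) (13,12) (93/8,13)]
5. Canonical ring: [(6,1) (93/7,1) (15,7) (13,12) (93/8,13) (6,13)]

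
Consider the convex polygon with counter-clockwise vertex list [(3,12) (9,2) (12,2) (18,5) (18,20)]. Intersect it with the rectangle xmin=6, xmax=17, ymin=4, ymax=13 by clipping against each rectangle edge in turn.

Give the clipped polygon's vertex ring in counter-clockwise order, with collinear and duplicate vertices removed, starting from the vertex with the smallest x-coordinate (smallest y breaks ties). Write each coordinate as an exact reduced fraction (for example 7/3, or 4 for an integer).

Clipped polygon: [(6,7) (39/5,4) (16,4) (17,9/2) (17,13) (6,13)]

1. After x ≥ 6: [(6,68/5) (6,7) (9,2) (12,2) (18,5) (18,20)]
2. After x ≤ 17: [(17,292/15) (6,68/5) (6,7) (9,2) (12,2) (17,9/2)]
3. After y ≥ 4: [(17,292/15) (6,68/5) (6,7) (39/5,4) (16,4) (17,9/2)]
4. After y ≤ 13: [(17,13) (6,13) (6,7) (39/5,4) (16,4) (17,9/2)]
5. Canonical ring: [(6,7) (39/5,4) (16,4) (17,9/2) (17,13) (6,13)]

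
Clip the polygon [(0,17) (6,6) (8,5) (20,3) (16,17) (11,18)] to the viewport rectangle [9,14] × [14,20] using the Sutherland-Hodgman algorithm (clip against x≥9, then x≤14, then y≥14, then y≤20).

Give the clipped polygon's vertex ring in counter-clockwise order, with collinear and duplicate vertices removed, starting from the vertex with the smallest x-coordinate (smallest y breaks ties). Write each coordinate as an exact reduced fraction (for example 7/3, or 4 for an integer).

Clipped polygon: [(9,14) (14,14) (14,87/5) (11,18) (9,196/11)]

1. After x ≥ 9: [(9,196/11) (9,29/6) (20,3) (16,17) (11,18)]
2. After x ≤ 14: [(9,196/11) (9,29/6) (14,4) (14,87/5) (11,18)]
3. After y ≥ 14: [(9,196/11) (9,14) (14,14) (14,87/5) (11,18)]
4. After y ≤ 20: [(9,196/11) (9,14) (14,14) (14,87/5) (11,18)]
5. Canonical ring: [(9,14) (14,14) (14,87/5) (11,18) (9,196/11)]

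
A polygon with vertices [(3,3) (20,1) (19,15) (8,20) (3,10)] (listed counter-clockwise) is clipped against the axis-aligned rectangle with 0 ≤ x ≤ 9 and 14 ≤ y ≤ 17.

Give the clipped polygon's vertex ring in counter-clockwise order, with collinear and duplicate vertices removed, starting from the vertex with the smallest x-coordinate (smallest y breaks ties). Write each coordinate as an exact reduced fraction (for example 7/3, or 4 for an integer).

1. After x ≥ 0: [(3,3) (20,1) (19,15) (8,20) (3,10)]
2. After x ≤ 9: [(3,3) (9,39/17) (9,215/11) (8,20) (3,10)]
3. After y ≥ 14: [(9,14) (9,215/11) (8,20) (5,14)]
4. After y ≤ 17: [(9,14) (9,17) (13/2,17) (5,14)]
5. Canonical ring: [(5,14) (9,14) (9,17) (13/2,17)]

Clipped polygon: [(5,14) (9,14) (9,17) (13/2,17)]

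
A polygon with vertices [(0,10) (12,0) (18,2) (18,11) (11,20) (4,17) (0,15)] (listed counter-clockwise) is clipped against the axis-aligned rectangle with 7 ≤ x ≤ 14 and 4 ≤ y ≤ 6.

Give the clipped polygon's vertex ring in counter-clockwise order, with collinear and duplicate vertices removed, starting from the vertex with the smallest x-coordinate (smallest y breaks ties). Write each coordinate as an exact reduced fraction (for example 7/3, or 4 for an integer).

1. After x ≥ 7: [(7,25/6) (12,0) (18,2) (18,11) (11,20) (7,128/7)]
2. After x ≤ 14: [(7,25/6) (12,0) (14,2/3) (14,113/7) (11,20) (7,128/7)]
3. After y ≥ 4: [(7,25/6) (36/5,4) (14,4) (14,113/7) (11,20) (7,128/7)]
4. After y ≤ 6: [(7,6) (7,25/6) (36/5,4) (14,4) (14,6)]
5. Canonical ring: [(7,25/6) (36/5,4) (14,4) (14,6) (7,6)]

Clipped polygon: [(7,25/6) (36/5,4) (14,4) (14,6) (7,6)]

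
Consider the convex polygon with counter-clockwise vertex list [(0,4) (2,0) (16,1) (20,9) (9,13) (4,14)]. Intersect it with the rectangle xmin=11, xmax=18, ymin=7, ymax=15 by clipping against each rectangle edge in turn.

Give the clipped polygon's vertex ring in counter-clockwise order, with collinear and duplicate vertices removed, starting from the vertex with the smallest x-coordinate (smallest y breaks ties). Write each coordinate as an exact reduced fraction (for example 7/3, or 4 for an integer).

Clipped polygon: [(11,7) (18,7) (18,107/11) (11,135/11)]

1. After x ≥ 11: [(11,9/14) (16,1) (20,9) (11,135/11)]
2. After x ≤ 18: [(11,9/14) (16,1) (18,5) (18,107/11) (11,135/11)]
3. After y ≥ 7: [(11,7) (18,7) (18,107/11) (11,135/11)]
4. After y ≤ 15: [(11,7) (18,7) (18,107/11) (11,135/11)]
5. Canonical ring: [(11,7) (18,7) (18,107/11) (11,135/11)]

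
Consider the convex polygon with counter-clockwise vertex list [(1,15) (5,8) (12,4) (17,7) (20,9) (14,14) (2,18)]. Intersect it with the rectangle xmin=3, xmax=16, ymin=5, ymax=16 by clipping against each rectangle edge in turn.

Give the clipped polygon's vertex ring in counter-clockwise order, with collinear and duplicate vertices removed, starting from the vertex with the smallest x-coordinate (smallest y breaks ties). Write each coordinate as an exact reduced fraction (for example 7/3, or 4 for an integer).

1. After x ≥ 3: [(3,23/2) (5,8) (12,4) (17,7) (20,9) (14,14) (3,53/3)]
2. After x ≤ 16: [(3,23/2) (5,8) (12,4) (16,32/5) (16,37/3) (14,14) (3,53/3)]
3. After y ≥ 5: [(3,23/2) (5,8) (41/4,5) (41/3,5) (16,32/5) (16,37/3) (14,14) (3,53/3)]
4. After y ≤ 16: [(3,16) (3,23/2) (5,8) (41/4,5) (41/3,5) (16,32/5) (16,37/3) (14,14) (8,16)]
5. Canonical ring: [(3,23/2) (5,8) (41/4,5) (41/3,5) (16,32/5) (16,37/3) (14,14) (8,16) (3,16)]

Clipped polygon: [(3,23/2) (5,8) (41/4,5) (41/3,5) (16,32/5) (16,37/3) (14,14) (8,16) (3,16)]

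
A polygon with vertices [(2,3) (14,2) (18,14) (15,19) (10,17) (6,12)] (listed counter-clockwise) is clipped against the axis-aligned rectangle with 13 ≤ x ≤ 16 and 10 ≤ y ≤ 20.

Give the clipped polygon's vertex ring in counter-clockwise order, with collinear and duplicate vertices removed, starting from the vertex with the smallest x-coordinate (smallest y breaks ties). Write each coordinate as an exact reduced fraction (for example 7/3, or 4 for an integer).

1. After x ≥ 13: [(13,25/12) (14,2) (18,14) (15,19) (13,91/5)]
2. After x ≤ 16: [(13,25/12) (14,2) (16,8) (16,52/3) (15,19) (13,91/5)]
3. After y ≥ 10: [(13,10) (16,10) (16,52/3) (15,19) (13,91/5)]
4. After y ≤ 20: [(13,10) (16,10) (16,52/3) (15,19) (13,91/5)]
5. Canonical ring: [(13,10) (16,10) (16,52/3) (15,19) (13,91/5)]

Clipped polygon: [(13,10) (16,10) (16,52/3) (15,19) (13,91/5)]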